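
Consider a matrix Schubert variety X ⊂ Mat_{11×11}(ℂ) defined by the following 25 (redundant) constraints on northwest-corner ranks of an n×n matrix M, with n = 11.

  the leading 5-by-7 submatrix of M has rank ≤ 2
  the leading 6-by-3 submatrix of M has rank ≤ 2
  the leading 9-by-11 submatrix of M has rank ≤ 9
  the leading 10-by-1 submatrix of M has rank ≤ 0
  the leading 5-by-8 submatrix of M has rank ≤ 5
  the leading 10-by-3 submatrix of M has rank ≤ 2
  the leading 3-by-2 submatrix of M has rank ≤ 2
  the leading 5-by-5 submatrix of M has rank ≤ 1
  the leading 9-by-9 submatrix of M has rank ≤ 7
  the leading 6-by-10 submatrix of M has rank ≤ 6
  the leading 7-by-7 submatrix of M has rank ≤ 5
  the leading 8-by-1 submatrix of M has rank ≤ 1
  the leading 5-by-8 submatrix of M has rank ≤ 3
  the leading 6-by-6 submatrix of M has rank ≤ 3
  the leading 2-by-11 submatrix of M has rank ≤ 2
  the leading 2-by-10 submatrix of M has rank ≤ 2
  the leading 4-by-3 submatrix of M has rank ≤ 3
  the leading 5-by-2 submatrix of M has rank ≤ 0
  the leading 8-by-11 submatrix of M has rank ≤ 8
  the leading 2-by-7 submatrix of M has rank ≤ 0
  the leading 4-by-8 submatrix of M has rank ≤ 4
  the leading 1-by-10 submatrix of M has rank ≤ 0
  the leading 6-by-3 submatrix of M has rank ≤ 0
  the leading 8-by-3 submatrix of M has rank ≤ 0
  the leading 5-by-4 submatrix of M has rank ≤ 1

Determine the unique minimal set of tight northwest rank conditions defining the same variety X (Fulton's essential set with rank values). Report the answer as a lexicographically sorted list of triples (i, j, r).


Recovering R(i,j) via the rank-extension bound from the 25 conditions:

  0, 0, 0, 0, 0, 0, 0, 0, 0, 0, 1
  0, 0, 0, 0, 0, 0, 0, 1, 1, 1, 2
  0, 0, 0, 1, 1, 1, 1, 2, 2, 2, 3
  0, 0, 0, 1, 1, 2, 2, 3, 3, 3, 4
  0, 0, 0, 1, 1, 2, 2, 3, 4, 4, 5
  0, 0, 0, 1, 2, 3, 3, 4, 5, 5, 6
  0, 0, 0, 1, 2, 3, 4, 5, 6, 6, 7
  0, 0, 0, 1, 2, 3, 4, 5, 6, 7, 8
  0, 1, 1, 2, 3, 4, 5, 6, 7, 8, 9
  0, 1, 2, 3, 4, 5, 6, 7, 8, 9, 10
  1, 2, 3, 4, 5, 6, 7, 8, 9, 10, 11

so w = (11, 8, 4, 6, 9, 5, 7, 10, 2, 3, 1).

6 SE-corners of the 40-cell Rothe diagram give Ess(w):

[(1, 10, 0), (2, 7, 0), (5, 5, 1), (5, 7, 2), (8, 3, 0), (10, 1, 0)]


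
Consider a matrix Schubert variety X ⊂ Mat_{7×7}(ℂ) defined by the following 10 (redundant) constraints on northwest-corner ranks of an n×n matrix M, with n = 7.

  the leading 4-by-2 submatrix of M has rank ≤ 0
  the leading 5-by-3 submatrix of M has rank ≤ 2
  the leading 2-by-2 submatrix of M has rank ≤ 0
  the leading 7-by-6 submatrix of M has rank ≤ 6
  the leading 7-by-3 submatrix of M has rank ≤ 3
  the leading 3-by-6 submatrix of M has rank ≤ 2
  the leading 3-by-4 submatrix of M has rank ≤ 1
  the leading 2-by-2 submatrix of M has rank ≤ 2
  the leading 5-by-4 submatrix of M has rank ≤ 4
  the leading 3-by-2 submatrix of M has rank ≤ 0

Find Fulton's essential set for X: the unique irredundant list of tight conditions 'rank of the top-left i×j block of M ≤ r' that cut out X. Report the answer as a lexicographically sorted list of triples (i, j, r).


Recovering R(i,j) via the rank-extension bound from the 10 conditions:

  row 1: 0 | 0 | 1 | 1 | 1 | 1 | 1
  row 2: 0 | 0 | 1 | 1 | 2 | 2 | 2
  row 3: 0 | 0 | 1 | 1 | 2 | 2 | 3
  row 4: 0 | 0 | 1 | 2 | 3 | 3 | 4
  row 5: 1 | 1 | 2 | 3 | 4 | 4 | 5
  row 6: 1 | 2 | 3 | 4 | 5 | 5 | 6
  row 7: 1 | 2 | 3 | 4 | 5 | 6 | 7

second differences of R give the permutation w = (3, 5, 7, 4, 1, 2, 6).

3 SE-corners of the 11-cell Rothe diagram give Ess(w):

[(3, 4, 1), (3, 6, 2), (4, 2, 0)]


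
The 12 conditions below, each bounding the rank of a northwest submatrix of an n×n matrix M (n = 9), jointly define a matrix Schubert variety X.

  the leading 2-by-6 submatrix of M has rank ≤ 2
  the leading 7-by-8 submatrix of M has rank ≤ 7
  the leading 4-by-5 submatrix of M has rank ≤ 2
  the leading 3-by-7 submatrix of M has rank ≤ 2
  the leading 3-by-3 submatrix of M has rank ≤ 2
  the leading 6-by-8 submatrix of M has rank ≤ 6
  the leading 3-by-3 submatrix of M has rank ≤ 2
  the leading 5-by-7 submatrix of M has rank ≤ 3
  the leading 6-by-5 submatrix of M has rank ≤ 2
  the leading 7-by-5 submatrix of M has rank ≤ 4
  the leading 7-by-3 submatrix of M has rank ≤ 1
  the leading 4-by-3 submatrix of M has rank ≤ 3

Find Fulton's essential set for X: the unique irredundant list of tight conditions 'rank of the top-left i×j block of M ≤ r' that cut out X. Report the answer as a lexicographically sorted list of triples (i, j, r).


Propagating the 12 rank bounds to every northwest block:

  i=1: 1, 1, 1, 1, 1, 1, 1, 1, 1
  i=2: 1, 1, 1, 2, 2, 2, 2, 2, 2
  i=3: 1, 1, 1, 2, 2, 2, 2, 3, 3
  i=4: 1, 1, 1, 2, 2, 3, 3, 4, 4
  i=5: 1, 1, 1, 2, 2, 3, 3, 4, 5
  i=6: 1, 1, 1, 2, 2, 3, 4, 5, 6
  i=7: 1, 1, 1, 2, 3, 4, 5, 6, 7
  i=8: 1, 2, 2, 3, 4, 5, 6, 7, 8
  i=9: 1, 2, 3, 4, 5, 6, 7, 8, 9

the unique w with this rank table is (1, 4, 8, 6, 9, 7, 5, 2, 3).

Rothe diagram D(w) (19 cells), 4 SE-corners (essential conditions):

[(3, 7, 2), (5, 7, 3), (6, 5, 2), (7, 3, 1)]


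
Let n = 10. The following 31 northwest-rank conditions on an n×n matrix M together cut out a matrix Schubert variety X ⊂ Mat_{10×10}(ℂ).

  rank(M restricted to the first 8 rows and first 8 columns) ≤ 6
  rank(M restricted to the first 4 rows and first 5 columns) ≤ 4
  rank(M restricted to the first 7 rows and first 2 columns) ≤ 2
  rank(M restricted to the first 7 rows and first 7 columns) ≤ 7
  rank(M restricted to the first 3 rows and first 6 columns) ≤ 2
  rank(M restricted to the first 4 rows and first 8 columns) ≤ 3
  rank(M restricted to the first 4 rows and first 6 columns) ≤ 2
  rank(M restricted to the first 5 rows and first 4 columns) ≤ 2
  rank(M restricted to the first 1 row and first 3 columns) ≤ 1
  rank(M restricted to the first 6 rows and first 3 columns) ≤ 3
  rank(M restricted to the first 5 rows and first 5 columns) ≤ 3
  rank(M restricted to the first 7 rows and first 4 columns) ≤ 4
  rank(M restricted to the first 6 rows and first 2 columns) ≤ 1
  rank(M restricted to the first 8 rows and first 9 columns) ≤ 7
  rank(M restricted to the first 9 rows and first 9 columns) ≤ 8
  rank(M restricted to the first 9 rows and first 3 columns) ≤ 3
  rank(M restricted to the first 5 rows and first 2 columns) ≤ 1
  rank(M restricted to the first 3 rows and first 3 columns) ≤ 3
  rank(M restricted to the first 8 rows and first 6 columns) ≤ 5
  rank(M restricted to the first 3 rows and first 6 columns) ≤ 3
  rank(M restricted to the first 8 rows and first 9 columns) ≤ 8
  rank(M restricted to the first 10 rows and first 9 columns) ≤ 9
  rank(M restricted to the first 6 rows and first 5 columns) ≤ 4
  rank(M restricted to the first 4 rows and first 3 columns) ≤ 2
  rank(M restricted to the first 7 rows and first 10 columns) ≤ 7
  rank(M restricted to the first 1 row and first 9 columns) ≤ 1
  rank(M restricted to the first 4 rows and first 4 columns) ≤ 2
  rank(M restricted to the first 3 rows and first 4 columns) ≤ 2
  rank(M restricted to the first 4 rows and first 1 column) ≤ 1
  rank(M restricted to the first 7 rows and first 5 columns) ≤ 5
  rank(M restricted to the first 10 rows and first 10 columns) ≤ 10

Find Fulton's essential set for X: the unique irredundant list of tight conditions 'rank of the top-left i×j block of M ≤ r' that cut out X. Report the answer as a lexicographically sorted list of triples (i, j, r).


The tightest implied rank at each (i,j), from the 31 conditions:

  1 | 1 | 1 | 1 | 1 | 1 | 1 | 1 | 1 | 1
  1 | 1 | 2 | 2 | 2 | 2 | 2 | 2 | 2 | 2
  1 | 1 | 2 | 2 | 2 | 2 | 3 | 3 | 3 | 3
  1 | 1 | 2 | 2 | 2 | 2 | 3 | 3 | 4 | 4
  1 | 1 | 2 | 2 | 3 | 3 | 4 | 4 | 5 | 5
  1 | 1 | 2 | 3 | 4 | 4 | 5 | 5 | 6 | 6
  1 | 2 | 3 | 4 | 5 | 5 | 6 | 6 | 7 | 7
  1 | 2 | 3 | 4 | 5 | 5 | 6 | 6 | 7 | 8
  1 | 2 | 3 | 4 | 5 | 6 | 7 | 7 | 8 | 9
  1 | 2 | 3 | 4 | 5 | 6 | 7 | 8 | 9 | 10

hence w(1..10) = (1, 3, 7, 9, 5, 4, 2, 10, 6, 8).

Rothe diagram D(w) (15 cells), 6 SE-corners (essential conditions):

[(4, 6, 2), (4, 8, 3), (5, 4, 2), (6, 2, 1), (8, 6, 5), (8, 8, 6)]


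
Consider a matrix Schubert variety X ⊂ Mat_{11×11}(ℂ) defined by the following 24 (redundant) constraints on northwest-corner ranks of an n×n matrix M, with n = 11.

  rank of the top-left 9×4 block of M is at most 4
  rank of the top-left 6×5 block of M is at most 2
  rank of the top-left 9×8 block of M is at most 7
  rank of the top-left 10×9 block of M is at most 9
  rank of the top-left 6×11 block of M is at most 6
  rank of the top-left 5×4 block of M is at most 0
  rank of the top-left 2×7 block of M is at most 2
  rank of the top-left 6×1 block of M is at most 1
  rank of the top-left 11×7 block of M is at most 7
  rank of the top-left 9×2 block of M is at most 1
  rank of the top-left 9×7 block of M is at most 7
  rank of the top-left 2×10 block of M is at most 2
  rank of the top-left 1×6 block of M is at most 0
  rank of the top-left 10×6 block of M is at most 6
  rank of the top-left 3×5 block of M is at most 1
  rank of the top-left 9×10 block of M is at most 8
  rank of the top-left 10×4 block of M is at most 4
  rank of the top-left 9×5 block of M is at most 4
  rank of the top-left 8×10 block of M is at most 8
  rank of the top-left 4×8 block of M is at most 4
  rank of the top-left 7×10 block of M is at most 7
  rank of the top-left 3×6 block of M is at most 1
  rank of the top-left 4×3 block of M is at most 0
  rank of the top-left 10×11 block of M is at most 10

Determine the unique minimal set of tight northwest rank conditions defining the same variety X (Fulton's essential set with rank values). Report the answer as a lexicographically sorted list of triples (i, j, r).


Recovering R(i,j) via the rank-extension bound from the 24 conditions:

  0 0 0 0 0 0 1 1 1 1 1
  0 0 0 0 1 1 2 2 2 2 2
  0 0 0 0 1 1 2 3 3 3 3
  0 0 0 0 1 2 3 4 4 4 4
  0 0 0 0 1 2 3 4 5 5 5
  1 1 1 1 2 3 4 5 6 6 6
  1 1 2 2 3 4 5 6 7 7 7
  1 1 2 3 4 5 6 7 8 8 8
  1 1 2 3 4 5 6 7 8 8 9
  1 2 3 4 5 6 7 8 9 9 10
  1 2 3 4 5 6 7 8 9 10 11

giving w = (7, 5, 8, 6, 9, 1, 3, 4, 11, 2, 10) via Δ²R.

Rothe diagram D(w) (27 cells), 5 SE-corners (essential conditions):

[(1, 6, 0), (3, 6, 1), (5, 4, 0), (9, 2, 1), (9, 10, 8)]


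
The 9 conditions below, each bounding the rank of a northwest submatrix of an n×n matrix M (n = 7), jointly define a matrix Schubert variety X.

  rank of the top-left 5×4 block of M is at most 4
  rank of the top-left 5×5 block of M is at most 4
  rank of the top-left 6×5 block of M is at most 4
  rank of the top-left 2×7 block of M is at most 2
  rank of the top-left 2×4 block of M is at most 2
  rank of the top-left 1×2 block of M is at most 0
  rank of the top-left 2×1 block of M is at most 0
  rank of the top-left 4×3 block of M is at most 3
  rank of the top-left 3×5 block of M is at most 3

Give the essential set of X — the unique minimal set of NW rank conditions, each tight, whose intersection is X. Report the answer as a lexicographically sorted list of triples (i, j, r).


The tightest implied rank at each (i,j), from the 9 conditions:

  i=1: 0, 0, 1, 1, 1, 1, 1
  i=2: 0, 1, 2, 2, 2, 2, 2
  i=3: 1, 2, 3, 3, 3, 3, 3
  i=4: 1, 2, 3, 4, 4, 4, 4
  i=5: 1, 2, 3, 4, 4, 5, 5
  i=6: 1, 2, 3, 4, 4, 5, 6
  i=7: 1, 2, 3, 4, 5, 6, 7

the unique w with this rank table is (3, 2, 1, 4, 6, 7, 5).

Fulton essential set (3 of the 5 Rothe cells):

[(1, 2, 0), (2, 1, 0), (6, 5, 4)]


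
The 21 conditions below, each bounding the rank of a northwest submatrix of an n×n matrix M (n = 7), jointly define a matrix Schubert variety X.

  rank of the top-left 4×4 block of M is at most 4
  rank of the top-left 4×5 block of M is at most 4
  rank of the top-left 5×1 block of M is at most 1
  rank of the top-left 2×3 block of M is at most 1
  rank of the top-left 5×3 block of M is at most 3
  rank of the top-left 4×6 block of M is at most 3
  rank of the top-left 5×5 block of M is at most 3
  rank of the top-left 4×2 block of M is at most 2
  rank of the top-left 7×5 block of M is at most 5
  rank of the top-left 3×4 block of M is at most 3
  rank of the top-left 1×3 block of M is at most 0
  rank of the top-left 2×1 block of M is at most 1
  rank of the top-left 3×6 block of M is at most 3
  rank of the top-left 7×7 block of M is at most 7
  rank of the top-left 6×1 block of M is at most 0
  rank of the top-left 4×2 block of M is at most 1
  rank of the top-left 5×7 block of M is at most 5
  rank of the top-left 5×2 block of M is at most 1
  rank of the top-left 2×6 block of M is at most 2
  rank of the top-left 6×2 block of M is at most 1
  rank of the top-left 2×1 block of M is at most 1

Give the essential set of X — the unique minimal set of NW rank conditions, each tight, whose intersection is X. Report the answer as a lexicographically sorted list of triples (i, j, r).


The tightest implied rank at each (i,j), from the 21 conditions:

  R[1]: 0  0  0  1  1  1  1
  R[2]: 0  1  1  2  2  2  2
  R[3]: 0  1  2  3  3  3  3
  R[4]: 0  1  2  3  3  3  4
  R[5]: 0  1  2  3  3  4  5
  R[6]: 0  1  2  3  4  5  6
  R[7]: 1  2  3  4  5  6  7

reading off 1-entries of Δ²R: w = (4, 2, 3, 7, 6, 5, 1).

|D(w)|=11, |Ess(w)|=4:

[(1, 3, 0), (4, 6, 3), (5, 5, 3), (6, 1, 0)]


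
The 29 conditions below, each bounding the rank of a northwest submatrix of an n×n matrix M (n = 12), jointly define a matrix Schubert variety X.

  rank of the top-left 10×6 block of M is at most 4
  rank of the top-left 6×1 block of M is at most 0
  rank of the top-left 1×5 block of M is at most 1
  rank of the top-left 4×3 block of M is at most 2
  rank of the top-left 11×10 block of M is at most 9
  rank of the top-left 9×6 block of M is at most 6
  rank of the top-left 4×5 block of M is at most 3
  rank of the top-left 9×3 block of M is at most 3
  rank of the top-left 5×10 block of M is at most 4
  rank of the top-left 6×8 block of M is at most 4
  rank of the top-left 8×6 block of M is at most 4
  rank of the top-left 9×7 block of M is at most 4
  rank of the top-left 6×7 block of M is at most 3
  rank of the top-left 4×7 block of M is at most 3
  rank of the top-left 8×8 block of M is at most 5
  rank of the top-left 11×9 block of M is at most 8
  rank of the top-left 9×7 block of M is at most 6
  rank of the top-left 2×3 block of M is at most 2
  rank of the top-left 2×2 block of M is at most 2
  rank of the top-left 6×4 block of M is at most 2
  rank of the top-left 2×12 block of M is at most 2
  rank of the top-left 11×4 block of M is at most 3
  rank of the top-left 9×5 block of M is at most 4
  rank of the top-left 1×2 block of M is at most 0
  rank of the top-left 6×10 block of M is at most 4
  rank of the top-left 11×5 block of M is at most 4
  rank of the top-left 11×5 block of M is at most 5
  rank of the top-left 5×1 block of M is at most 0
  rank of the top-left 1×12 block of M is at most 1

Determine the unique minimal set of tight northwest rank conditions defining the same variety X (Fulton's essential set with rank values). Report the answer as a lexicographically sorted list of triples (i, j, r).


Propagating the 29 rank bounds to every northwest block:

  R[1]: 0  0  1  1  1  1  1  1  1  1  1  1
  R[2]: 0  1  2  2  2  2  2  2  2  2  2  2
  R[3]: 0  1  2  2  3  3  3  3  3  3  3  3
  R[4]: 0  1  2  2  3  3  3  4  4  4  4  4
  R[5]: 0  1  2  2  3  3  3  4  4  4  5  5
  R[6]: 0  1  2  2  3  3  3  4  4  4  5  6
  R[7]: 1  2  3  3  4  4  4  5  5  5  6  7
  R[8]: 1  2  3  3  4  4  4  5  6  6  7  8
  R[9]: 1  2  3  3  4  4  4  5  6  7  8  9
  R[10]: 1  2  3  3  4  4  5  6  7  8  9  10
  R[11]: 1  2  3  3  4  5  6  7  8  9  10  11
  R[12]: 1  2  3  4  5  6  7  8  9  10  11  12

reading off 1-entries of Δ²R: w = (3, 2, 5, 8, 11, 12, 1, 9, 10, 7, 6, 4).

ℓ(w)=30; the 8 essential cells (i,j,r):

[(1, 2, 0), (6, 1, 0), (6, 4, 2), (6, 7, 3), (6, 10, 4), (9, 7, 4), (10, 6, 4), (11, 4, 3)]


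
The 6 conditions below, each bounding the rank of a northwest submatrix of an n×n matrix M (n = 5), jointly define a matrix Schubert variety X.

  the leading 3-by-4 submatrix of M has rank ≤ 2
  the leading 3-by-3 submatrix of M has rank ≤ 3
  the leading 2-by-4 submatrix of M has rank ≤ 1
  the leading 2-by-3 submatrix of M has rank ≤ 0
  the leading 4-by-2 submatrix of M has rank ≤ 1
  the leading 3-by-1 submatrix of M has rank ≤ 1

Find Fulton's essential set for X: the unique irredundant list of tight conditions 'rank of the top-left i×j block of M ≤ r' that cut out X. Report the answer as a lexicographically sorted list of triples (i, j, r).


Reconstructing r_w from the 6 given conditions:

  i=1: 0, 0, 0, 1, 1
  i=2: 0, 0, 0, 1, 2
  i=3: 1, 1, 1, 2, 3
  i=4: 1, 1, 2, 3, 4
  i=5: 1, 2, 3, 4, 5

so w = (4, 5, 1, 3, 2).

D(w) has 7 cells with 2 SE-corners; essential set:

[(2, 3, 0), (4, 2, 1)]


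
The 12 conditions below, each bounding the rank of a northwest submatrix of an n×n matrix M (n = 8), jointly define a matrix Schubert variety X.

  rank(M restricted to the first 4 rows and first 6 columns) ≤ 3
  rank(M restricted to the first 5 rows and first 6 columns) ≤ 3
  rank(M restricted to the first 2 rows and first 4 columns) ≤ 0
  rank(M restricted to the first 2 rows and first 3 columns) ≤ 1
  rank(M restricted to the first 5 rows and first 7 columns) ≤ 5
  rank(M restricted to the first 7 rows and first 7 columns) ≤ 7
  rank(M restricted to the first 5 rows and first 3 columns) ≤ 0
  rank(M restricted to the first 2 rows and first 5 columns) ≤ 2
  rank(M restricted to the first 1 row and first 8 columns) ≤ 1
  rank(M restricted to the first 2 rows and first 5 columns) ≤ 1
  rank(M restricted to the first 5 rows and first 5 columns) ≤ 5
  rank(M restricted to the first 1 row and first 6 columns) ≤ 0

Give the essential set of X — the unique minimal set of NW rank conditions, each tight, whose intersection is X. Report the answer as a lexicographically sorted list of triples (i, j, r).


Reconstructing r_w from the 12 given conditions:

  R[1]: 0  0  0  0  0  0  1  1
  R[2]: 0  0  0  0  1  1  2  2
  R[3]: 0  0  0  1  2  2  3  3
  R[4]: 0  0  0  1  2  3  4  4
  R[5]: 0  0  0  1  2  3  4  5
  R[6]: 1  1  1  2  3  4  5  6
  R[7]: 1  2  2  3  4  5  6  7
  R[8]: 1  2  3  4  5  6  7  8

giving w = (7, 5, 4, 6, 8, 1, 2, 3) via Δ²R.

Fulton essential set (3 of the 19 Rothe cells):

[(1, 6, 0), (2, 4, 0), (5, 3, 0)]


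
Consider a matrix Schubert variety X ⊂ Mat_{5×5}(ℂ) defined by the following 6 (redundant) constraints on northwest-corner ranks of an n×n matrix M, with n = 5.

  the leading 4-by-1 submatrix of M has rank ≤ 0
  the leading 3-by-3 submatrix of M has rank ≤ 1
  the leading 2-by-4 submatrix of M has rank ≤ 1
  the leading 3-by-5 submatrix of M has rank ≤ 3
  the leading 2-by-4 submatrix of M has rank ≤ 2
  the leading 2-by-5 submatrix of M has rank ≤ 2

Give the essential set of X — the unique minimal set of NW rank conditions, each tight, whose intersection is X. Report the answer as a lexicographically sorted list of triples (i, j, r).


The tightest implied rank at each (i,j), from the 6 conditions:

  row 1: 0 1 1 1 1
  row 2: 0 1 1 1 2
  row 3: 0 1 1 2 3
  row 4: 0 1 2 3 4
  row 5: 1 2 3 4 5

reading off 1-entries of Δ²R: w = (2, 5, 4, 3, 1).

D(w) has 7 cells with 3 SE-corners; essential set:

[(2, 4, 1), (3, 3, 1), (4, 1, 0)]


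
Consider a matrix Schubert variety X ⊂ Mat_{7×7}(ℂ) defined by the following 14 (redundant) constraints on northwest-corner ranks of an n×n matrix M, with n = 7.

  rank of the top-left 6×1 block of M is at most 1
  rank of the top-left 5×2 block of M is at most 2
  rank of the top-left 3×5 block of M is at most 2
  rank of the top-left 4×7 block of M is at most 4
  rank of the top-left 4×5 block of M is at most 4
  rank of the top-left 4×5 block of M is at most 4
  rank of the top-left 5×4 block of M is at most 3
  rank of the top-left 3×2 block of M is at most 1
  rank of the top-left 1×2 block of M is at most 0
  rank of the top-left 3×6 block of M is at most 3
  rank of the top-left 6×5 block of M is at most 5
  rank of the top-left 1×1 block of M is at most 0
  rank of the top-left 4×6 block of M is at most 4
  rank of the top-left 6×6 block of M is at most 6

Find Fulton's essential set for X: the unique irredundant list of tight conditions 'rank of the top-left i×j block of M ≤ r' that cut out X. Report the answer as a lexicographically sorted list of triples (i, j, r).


Reconstructing r_w from the 14 given conditions:

  i=1: 0 0 1 1 1 1 1
  i=2: 1 1 2 2 2 2 2
  i=3: 1 1 2 2 2 3 3
  i=4: 1 2 3 3 3 4 4
  i=5: 1 2 3 3 4 5 5
  i=6: 1 2 3 4 5 6 6
  i=7: 1 2 3 4 5 6 7

the unique w with this rank table is (3, 1, 6, 2, 5, 4, 7).

Rothe diagram D(w) (6 cells), 4 SE-corners (essential conditions):

[(1, 2, 0), (3, 2, 1), (3, 5, 2), (5, 4, 3)]


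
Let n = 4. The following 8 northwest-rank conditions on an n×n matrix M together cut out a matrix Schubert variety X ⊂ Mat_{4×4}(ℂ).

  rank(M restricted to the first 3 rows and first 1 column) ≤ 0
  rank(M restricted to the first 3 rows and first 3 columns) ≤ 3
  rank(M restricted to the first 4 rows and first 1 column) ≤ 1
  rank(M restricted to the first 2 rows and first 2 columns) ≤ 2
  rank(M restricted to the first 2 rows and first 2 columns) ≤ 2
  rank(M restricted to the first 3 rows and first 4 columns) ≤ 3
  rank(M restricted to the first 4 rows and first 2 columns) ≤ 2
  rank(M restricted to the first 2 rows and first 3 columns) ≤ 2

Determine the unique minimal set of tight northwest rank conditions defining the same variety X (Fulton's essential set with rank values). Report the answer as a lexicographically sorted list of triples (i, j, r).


The tightest implied rank at each (i,j), from the 8 conditions:

  row 1: 0 | 1 | 1 | 1
  row 2: 0 | 1 | 2 | 2
  row 3: 0 | 1 | 2 | 3
  row 4: 1 | 2 | 3 | 4

hence w(1..4) = (2, 3, 4, 1).

ℓ(w)=3; the 1 essential cell (i,j,r):

[(3, 1, 0)]


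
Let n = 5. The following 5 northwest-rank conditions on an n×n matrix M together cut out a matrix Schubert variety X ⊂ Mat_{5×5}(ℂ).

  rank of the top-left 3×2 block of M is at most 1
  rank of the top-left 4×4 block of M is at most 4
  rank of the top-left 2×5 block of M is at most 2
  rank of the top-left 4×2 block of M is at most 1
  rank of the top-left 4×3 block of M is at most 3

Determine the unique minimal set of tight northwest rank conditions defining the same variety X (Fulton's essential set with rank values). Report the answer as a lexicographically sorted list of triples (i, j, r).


Reconstructing r_w from the 5 given conditions:

  R[1]: 1, 1, 1, 1, 1
  R[2]: 1, 1, 2, 2, 2
  R[3]: 1, 1, 2, 3, 3
  R[4]: 1, 1, 2, 3, 4
  R[5]: 1, 2, 3, 4, 5

the unique w with this rank table is (1, 3, 4, 5, 2).

D(w) has 3 cells with 1 SE-corner; essential set:

[(4, 2, 1)]


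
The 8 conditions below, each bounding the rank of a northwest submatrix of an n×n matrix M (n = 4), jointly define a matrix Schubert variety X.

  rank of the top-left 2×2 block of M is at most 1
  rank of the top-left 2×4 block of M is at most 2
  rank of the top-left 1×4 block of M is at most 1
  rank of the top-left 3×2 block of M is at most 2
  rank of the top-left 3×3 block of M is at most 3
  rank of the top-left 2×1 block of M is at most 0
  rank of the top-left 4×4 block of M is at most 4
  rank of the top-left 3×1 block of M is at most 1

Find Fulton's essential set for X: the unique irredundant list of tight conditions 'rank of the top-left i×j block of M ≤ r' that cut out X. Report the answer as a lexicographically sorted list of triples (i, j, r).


Rank table r_w(4×4) implied by the 8 constraints:

  row 1: 0 | 1 | 1 | 1
  row 2: 0 | 1 | 2 | 2
  row 3: 1 | 2 | 3 | 3
  row 4: 1 | 2 | 3 | 4

hence w(1..4) = (2, 3, 1, 4).

Fulton essential set (1 of the 2 Rothe cells):

[(2, 1, 0)]


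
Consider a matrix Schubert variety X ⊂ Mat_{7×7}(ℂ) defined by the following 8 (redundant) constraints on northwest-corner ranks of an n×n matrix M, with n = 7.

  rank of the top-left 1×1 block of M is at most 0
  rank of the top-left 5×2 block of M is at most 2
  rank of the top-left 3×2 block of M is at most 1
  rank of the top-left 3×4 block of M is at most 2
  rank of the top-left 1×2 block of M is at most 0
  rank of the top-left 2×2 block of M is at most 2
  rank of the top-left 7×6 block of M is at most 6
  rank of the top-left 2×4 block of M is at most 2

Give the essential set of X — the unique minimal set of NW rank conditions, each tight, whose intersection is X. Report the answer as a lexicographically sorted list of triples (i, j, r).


Computing R[i][j] = min implied NW-rank bound (n=7, 8 conditions):

  R[1]: 0 | 0 | 1 | 1 | 1 | 1 | 1
  R[2]: 1 | 1 | 2 | 2 | 2 | 2 | 2
  R[3]: 1 | 1 | 2 | 2 | 3 | 3 | 3
  R[4]: 1 | 2 | 3 | 3 | 4 | 4 | 4
  R[5]: 1 | 2 | 3 | 4 | 5 | 5 | 5
  R[6]: 1 | 2 | 3 | 4 | 5 | 6 | 6
  R[7]: 1 | 2 | 3 | 4 | 5 | 6 | 7

reading off 1-entries of Δ²R: w = (3, 1, 5, 2, 4, 6, 7).

3 SE-corners of the 4-cell Rothe diagram give Ess(w):

[(1, 2, 0), (3, 2, 1), (3, 4, 2)]


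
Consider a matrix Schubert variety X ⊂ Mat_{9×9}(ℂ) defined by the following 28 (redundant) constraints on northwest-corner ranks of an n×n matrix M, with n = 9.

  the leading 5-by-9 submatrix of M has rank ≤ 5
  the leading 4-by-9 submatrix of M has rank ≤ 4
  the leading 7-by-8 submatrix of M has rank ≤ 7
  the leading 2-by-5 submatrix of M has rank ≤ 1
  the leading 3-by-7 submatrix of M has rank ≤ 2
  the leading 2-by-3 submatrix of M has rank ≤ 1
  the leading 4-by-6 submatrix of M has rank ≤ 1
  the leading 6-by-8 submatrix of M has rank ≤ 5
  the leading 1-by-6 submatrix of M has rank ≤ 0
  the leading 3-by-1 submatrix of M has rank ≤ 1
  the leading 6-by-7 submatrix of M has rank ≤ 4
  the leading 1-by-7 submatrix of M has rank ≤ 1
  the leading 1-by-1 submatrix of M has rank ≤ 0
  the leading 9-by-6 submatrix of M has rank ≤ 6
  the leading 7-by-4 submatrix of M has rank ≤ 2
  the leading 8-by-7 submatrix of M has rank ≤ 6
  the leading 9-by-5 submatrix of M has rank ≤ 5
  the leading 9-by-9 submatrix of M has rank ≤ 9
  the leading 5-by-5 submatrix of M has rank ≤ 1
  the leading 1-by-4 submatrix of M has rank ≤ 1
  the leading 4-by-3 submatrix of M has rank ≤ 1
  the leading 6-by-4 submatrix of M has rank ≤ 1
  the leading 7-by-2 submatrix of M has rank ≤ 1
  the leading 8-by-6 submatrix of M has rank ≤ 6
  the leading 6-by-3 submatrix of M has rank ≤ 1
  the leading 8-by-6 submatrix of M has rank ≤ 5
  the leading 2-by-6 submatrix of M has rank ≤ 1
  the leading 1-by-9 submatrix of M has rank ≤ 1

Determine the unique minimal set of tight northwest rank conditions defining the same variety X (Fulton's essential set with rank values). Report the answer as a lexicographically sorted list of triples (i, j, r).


The tightest implied rank at each (i,j), from the 28 conditions:

  R[1]: 0 | 0 | 0 | 0 | 0 | 0 | 1 | 1 | 1
  R[2]: 1 | 1 | 1 | 1 | 1 | 1 | 2 | 2 | 2
  R[3]: 1 | 1 | 1 | 1 | 1 | 1 | 2 | 3 | 3
  R[4]: 1 | 1 | 1 | 1 | 1 | 1 | 2 | 3 | 4
  R[5]: 1 | 1 | 1 | 1 | 1 | 2 | 3 | 4 | 5
  R[6]: 1 | 1 | 1 | 1 | 2 | 3 | 4 | 5 | 6
  R[7]: 1 | 1 | 2 | 2 | 3 | 4 | 5 | 6 | 7
  R[8]: 1 | 2 | 3 | 3 | 4 | 5 | 6 | 7 | 8
  R[9]: 1 | 2 | 3 | 4 | 5 | 6 | 7 | 8 | 9

the unique w with this rank table is (7, 1, 8, 9, 6, 5, 3, 2, 4).

D(w) has 24 cells with 5 SE-corners; essential set:

[(1, 6, 0), (4, 6, 1), (5, 5, 1), (6, 4, 1), (7, 2, 1)]


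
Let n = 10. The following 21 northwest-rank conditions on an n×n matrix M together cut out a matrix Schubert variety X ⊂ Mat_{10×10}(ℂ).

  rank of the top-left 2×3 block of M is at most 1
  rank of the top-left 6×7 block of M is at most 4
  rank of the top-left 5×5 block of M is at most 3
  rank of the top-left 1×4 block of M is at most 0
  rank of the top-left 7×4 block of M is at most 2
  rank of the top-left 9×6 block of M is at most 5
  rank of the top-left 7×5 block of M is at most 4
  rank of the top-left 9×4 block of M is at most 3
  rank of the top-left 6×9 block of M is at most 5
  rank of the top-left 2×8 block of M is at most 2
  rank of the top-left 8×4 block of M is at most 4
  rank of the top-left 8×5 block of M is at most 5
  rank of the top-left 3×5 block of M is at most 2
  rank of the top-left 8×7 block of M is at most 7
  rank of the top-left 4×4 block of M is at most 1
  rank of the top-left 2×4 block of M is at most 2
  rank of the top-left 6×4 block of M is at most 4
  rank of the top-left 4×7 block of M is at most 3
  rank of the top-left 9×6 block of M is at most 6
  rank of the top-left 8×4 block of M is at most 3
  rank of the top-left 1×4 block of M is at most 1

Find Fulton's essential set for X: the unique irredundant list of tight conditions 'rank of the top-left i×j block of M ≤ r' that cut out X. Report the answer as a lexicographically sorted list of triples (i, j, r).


Reconstructing r_w from the 21 given conditions:

  i=1: 0 0 0 0 1 1 1 1 1 1
  i=2: 1 1 1 1 2 2 2 2 2 2
  i=3: 1 1 1 1 2 3 3 3 3 3
  i=4: 1 1 1 1 2 3 3 4 4 4
  i=5: 1 2 2 2 3 4 4 5 5 5
  i=6: 1 2 2 2 3 4 4 5 5 6
  i=7: 1 2 2 2 3 4 5 6 6 7
  i=8: 1 2 3 3 4 5 6 7 7 8
  i=9: 1 2 3 3 4 5 6 7 8 9
  i=10: 1 2 3 4 5 6 7 8 9 10

the unique w with this rank table is (5, 1, 6, 8, 2, 10, 7, 3, 9, 4).

ℓ(w)=18; the 7 essential cells (i,j,r):

[(1, 4, 0), (4, 4, 1), (4, 7, 3), (6, 7, 4), (6, 9, 5), (7, 4, 2), (9, 4, 3)]


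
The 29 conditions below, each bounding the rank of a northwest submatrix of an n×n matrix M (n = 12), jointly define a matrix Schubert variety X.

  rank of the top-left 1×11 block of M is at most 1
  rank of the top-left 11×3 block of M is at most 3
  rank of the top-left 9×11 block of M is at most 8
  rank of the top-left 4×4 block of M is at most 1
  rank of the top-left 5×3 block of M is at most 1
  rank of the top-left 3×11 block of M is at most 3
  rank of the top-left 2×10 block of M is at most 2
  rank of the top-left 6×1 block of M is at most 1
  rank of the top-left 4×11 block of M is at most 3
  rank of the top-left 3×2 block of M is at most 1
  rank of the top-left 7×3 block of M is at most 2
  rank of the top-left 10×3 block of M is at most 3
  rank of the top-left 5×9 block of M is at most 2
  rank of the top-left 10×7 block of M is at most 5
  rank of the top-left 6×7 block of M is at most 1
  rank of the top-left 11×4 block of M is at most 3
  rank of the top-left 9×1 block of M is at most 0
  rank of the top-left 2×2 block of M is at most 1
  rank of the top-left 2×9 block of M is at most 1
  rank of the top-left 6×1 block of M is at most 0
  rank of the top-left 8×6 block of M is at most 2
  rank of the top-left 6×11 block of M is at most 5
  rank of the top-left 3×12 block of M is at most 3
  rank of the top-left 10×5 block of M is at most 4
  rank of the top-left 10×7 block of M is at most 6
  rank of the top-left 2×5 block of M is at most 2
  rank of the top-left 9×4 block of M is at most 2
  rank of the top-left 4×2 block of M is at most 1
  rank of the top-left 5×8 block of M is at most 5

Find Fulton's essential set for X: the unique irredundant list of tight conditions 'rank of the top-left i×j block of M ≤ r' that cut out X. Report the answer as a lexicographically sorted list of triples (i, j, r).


Recovering R(i,j) via the rank-extension bound from the 29 conditions:

  R[1]: 0, 1, 1, 1, 1, 1, 1, 1, 1, 1, 1, 1
  R[2]: 0, 1, 1, 1, 1, 1, 1, 1, 1, 2, 2, 2
  R[3]: 0, 1, 1, 1, 1, 1, 1, 2, 2, 3, 3, 3
  R[4]: 0, 1, 1, 1, 1, 1, 1, 2, 2, 3, 3, 4
  R[5]: 0, 1, 1, 1, 1, 1, 1, 2, 2, 3, 4, 5
  R[6]: 0, 1, 1, 1, 1, 1, 1, 2, 3, 4, 5, 6
  R[7]: 0, 1, 2, 2, 2, 2, 2, 3, 4, 5, 6, 7
  R[8]: 0, 1, 2, 2, 2, 2, 3, 4, 5, 6, 7, 8
  R[9]: 0, 1, 2, 2, 3, 3, 4, 5, 6, 7, 8, 9
  R[10]: 1, 2, 3, 3, 4, 4, 5, 6, 7, 8, 9, 10
  R[11]: 1, 2, 3, 3, 4, 5, 6, 7, 8, 9, 10, 11
  R[12]: 1, 2, 3, 4, 5, 6, 7, 8, 9, 10, 11, 12

so w = (2, 10, 8, 12, 11, 9, 3, 7, 5, 1, 6, 4).

|D(w)|=44, |Ess(w)|=8:

[(2, 9, 1), (4, 11, 3), (5, 9, 2), (6, 7, 1), (8, 6, 2), (9, 1, 0), (9, 4, 2), (11, 4, 3)]


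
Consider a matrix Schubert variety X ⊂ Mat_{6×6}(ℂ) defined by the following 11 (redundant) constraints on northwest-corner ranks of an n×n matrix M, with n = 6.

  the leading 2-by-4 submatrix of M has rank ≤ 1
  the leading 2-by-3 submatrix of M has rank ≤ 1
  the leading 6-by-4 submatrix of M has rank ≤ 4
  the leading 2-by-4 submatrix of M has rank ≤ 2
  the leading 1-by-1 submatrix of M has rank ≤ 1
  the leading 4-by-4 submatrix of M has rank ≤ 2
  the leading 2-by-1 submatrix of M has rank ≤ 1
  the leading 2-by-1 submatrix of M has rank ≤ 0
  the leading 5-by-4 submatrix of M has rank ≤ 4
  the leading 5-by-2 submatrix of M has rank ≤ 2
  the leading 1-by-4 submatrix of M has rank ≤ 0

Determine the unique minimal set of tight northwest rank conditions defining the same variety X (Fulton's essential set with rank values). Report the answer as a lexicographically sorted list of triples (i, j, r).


Rank table r_w(6×6) implied by the 11 constraints:

  i=1: 0, 0, 0, 0, 1, 1
  i=2: 0, 1, 1, 1, 2, 2
  i=3: 1, 2, 2, 2, 3, 3
  i=4: 1, 2, 2, 2, 3, 4
  i=5: 1, 2, 3, 3, 4, 5
  i=6: 1, 2, 3, 4, 5, 6

giving w = (5, 2, 1, 6, 3, 4) via Δ²R.

Fulton essential set (3 of the 7 Rothe cells):

[(1, 4, 0), (2, 1, 0), (4, 4, 2)]


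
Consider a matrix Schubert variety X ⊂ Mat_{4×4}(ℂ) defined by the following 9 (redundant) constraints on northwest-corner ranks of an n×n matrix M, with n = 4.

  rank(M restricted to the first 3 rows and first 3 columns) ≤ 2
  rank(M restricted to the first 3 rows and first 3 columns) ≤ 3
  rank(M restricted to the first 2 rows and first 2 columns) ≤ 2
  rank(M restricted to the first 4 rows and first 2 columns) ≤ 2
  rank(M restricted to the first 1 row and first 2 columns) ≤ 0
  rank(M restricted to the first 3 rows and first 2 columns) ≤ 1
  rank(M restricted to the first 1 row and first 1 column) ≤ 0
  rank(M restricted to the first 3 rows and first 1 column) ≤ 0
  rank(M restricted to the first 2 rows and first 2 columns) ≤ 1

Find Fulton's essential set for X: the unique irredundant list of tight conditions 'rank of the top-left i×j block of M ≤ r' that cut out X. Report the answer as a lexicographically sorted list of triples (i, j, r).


Computing R[i][j] = min implied NW-rank bound (n=4, 9 conditions):

  row 1: 0, 0, 1, 1
  row 2: 0, 1, 2, 2
  row 3: 0, 1, 2, 3
  row 4: 1, 2, 3, 4

so w = (3, 2, 4, 1).

2 SE-corners of the 4-cell Rothe diagram give Ess(w):

[(1, 2, 0), (3, 1, 0)]


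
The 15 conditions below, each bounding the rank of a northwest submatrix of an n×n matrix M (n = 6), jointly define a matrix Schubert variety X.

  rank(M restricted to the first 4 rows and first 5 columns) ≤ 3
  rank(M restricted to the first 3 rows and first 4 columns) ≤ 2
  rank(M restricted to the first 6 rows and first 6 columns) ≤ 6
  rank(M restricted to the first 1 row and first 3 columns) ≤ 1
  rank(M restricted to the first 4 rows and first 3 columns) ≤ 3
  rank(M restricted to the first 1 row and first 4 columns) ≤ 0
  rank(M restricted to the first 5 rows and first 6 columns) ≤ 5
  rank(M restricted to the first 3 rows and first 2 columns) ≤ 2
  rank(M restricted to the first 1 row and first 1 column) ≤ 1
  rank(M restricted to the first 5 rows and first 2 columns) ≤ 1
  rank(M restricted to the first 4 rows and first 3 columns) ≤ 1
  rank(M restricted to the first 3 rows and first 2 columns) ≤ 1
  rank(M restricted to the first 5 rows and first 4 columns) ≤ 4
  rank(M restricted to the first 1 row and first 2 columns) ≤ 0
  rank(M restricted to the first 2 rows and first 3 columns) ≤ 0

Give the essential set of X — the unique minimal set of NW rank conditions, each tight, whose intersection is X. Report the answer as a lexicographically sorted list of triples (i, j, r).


The tightest implied rank at each (i,j), from the 15 conditions:

  0  0  0  0  1  1
  0  0  0  1  2  2
  1  1  1  2  3  3
  1  1  1  2  3  4
  1  1  2  3  4  5
  1  2  3  4  5  6

so w = (5, 4, 1, 6, 3, 2).

Rothe diagram D(w) (10 cells), 4 SE-corners (essential conditions):

[(1, 4, 0), (2, 3, 0), (4, 3, 1), (5, 2, 1)]


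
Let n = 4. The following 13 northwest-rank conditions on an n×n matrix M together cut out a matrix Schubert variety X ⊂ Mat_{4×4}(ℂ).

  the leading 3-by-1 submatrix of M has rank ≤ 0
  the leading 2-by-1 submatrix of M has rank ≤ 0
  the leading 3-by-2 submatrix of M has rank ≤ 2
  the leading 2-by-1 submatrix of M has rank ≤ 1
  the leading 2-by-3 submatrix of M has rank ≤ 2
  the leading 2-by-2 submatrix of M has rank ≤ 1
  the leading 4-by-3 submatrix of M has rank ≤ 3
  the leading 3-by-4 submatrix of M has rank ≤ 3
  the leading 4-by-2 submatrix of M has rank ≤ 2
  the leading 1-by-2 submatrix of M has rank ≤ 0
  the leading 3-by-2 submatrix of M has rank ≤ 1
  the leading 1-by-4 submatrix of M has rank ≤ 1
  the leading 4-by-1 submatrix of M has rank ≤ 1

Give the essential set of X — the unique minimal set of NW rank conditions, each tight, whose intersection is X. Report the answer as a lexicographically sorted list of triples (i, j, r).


Rank table r_w(4×4) implied by the 13 constraints:

  row 1: 0 | 0 | 1 | 1
  row 2: 0 | 1 | 2 | 2
  row 3: 0 | 1 | 2 | 3
  row 4: 1 | 2 | 3 | 4

reading off 1-entries of Δ²R: w = (3, 2, 4, 1).

D(w) has 4 cells with 2 SE-corners; essential set:

[(1, 2, 0), (3, 1, 0)]


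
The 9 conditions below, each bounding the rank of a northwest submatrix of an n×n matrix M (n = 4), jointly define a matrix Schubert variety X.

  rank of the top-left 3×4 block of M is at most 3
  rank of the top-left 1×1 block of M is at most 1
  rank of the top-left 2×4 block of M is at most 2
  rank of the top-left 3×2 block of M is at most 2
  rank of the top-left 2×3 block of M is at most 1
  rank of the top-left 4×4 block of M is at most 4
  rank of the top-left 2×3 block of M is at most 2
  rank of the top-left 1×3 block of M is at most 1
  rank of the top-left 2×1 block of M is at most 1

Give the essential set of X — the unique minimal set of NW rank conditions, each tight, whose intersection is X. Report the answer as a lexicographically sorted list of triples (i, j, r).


Recovering R(i,j) via the rank-extension bound from the 9 conditions:

  1, 1, 1, 1
  1, 1, 1, 2
  1, 2, 2, 3
  1, 2, 3, 4

reading off 1-entries of Δ²R: w = (1, 4, 2, 3).

ℓ(w)=2; the 1 essential cell (i,j,r):

[(2, 3, 1)]


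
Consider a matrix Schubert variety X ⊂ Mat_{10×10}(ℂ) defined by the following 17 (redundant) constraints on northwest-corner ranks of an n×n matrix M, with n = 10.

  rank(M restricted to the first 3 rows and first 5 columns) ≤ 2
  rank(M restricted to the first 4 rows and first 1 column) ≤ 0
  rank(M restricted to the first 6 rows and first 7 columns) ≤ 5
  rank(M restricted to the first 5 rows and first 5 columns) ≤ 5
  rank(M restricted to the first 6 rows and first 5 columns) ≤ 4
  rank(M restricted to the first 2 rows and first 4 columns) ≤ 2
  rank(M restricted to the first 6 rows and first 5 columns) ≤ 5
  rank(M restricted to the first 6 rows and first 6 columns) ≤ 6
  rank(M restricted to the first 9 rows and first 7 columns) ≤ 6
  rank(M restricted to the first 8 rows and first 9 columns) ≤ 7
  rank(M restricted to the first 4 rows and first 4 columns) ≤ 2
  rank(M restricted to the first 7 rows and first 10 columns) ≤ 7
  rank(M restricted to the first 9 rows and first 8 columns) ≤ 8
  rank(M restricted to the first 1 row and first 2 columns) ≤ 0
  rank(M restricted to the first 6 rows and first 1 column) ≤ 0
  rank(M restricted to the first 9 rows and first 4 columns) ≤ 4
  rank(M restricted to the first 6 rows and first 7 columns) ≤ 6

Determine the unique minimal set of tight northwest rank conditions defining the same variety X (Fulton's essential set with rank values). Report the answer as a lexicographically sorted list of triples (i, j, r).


Recovering R(i,j) via the rank-extension bound from the 17 conditions:

  row 1: 0 0 1 1 1 1 1 1 1 1
  row 2: 0 1 2 2 2 2 2 2 2 2
  row 3: 0 1 2 2 2 3 3 3 3 3
  row 4: 0 1 2 2 3 4 4 4 4 4
  row 5: 0 1 2 3 4 5 5 5 5 5
  row 6: 0 1 2 3 4 5 5 6 6 6
  row 7: 1 2 3 4 5 6 6 7 7 7
  row 8: 1 2 3 4 5 6 6 7 7 8
  row 9: 1 2 3 4 5 6 6 7 8 9
  row 10: 1 2 3 4 5 6 7 8 9 10

giving w = (3, 2, 6, 5, 4, 8, 1, 10, 9, 7) via Δ²R.

D(w) has 14 cells with 7 SE-corners; essential set:

[(1, 2, 0), (3, 5, 2), (4, 4, 2), (6, 1, 0), (6, 7, 5), (8, 9, 7), (9, 7, 6)]
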